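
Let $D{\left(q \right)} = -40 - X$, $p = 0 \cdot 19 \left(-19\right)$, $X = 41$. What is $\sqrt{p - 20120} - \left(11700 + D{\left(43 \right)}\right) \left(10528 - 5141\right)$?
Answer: $-62591553 + 2 i \sqrt{5030} \approx -6.2592 \cdot 10^{7} + 141.84 i$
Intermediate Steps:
$p = 0$ ($p = 0 \left(-19\right) = 0$)
$D{\left(q \right)} = -81$ ($D{\left(q \right)} = -40 - 41 = -81$)
$\sqrt{p - 20120} - \left(11700 + D{\left(43 \right)}\right) \left(10528 - 5141\right) = \sqrt{0 - 20120} - \left(11700 - 81\right) \left(10528 - 5141\right) = \sqrt{-20120} - 11619 \cdot 5387 = 2 i \sqrt{5030} - 62591553 = -62591553 + 2 i \sqrt{5030}$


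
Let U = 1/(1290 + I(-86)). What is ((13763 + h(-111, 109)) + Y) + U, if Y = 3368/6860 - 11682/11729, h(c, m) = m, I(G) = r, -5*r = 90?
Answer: 354924120884611/25586578920 ≈ 13872.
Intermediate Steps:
r = -18 (r = -⅕*90 = -18)
I(G) = -18
Y = -10158812/20115235 (Y = 3368*(1/6860) - 11682*1/11729 = 842/1715 - 11682/11729 = -10158812/20115235 ≈ -0.50503)
U = 1/1272 (U = 1/(1290 - 18) = 1/1272 ≈ 0.00078616)
((13763 + h(-111, 109)) + Y) + U = ((13763 + 109) - 10158812/20115235) + 1/1272 = (13872 - 10158812/20115235) + 1/1272 = 279028381108/20115235 + 1/1272 = 354924120884611/25586578920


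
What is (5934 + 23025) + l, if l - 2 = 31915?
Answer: 60876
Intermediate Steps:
l = 31917 (l = 2 + 31915 = 31917)
(5934 + 23025) + l = (5934 + 23025) + 31917 = 28959 + 31917 = 60876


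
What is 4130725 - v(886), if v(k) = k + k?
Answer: 4128953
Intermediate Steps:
v(k) = 2*k
4130725 - v(886) = 4130725 - 2*886 = 4130725 - 1*1772 = 4130725 - 1772 = 4128953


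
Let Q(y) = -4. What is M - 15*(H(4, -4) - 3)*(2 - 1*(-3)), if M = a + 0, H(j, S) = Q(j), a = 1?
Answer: 526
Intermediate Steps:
H(j, S) = -4
M = 1 (M = 1 + 0 = 1)
M - 15*(H(4, -4) - 3)*(2 - 1*(-3)) = 1 - 15*(-4 - 3)*(2 - 1*(-3)) = 1 - (-105)*(2 + 3) = 1 - (-105)*5 = 1 - 15*(-35) = 1 + 525 = 526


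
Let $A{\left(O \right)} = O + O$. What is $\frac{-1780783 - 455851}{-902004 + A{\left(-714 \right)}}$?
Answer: $\frac{1118317}{451716} \approx 2.4757$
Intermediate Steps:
$A{\left(O \right)} = 2 O$
$\frac{-1780783 - 455851}{-902004 + A{\left(-714 \right)}} = \frac{-1780783 - 455851}{-902004 + 2 \left(-714\right)} = - \frac{2236634}{-902004 - 1428} = - \frac{2236634}{-903432} = \left(-2236634\right) \left(- \frac{1}{903432}\right) = \frac{1118317}{451716}$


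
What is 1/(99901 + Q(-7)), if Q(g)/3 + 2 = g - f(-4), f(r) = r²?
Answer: 1/99826 ≈ 1.0017e-5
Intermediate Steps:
Q(g) = -54 + 3*g (Q(g) = -6 + 3*(g - 1*(-4)²) = -6 + 3*(g - 1*16) = -6 + 3*(g - 16) = -6 + 3*(-16 + g) = -6 + (-48 + 3*g) = -54 + 3*g)
1/(99901 + Q(-7)) = 1/(99901 + (-54 + 3*(-7))) = 1/(99901 + (-54 - 21)) = 1/(99901 - 75) = 1/99826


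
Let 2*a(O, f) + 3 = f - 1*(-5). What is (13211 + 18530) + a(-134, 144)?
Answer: 31814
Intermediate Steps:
a(O, f) = 1 + f/2 (a(O, f) = -3/2 + (f - 1*(-5))/2 = -3/2 + (f + 5)/2 = -3/2 + (5 + f)/2 = -3/2 + (5/2 + f/2) = 1 + f/2)
(13211 + 18530) + a(-134, 144) = (13211 + 18530) + (1 + (½)*144) = 31741 + (1 + 72) = 31741 + 73 = 31814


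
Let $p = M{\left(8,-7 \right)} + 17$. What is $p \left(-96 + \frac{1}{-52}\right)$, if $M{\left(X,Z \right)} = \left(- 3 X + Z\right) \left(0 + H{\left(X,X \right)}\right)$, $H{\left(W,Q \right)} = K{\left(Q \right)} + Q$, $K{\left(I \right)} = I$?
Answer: $\frac{2391647}{52} \approx 45993.0$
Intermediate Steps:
$H{\left(W,Q \right)} = 2 Q$ ($H{\left(W,Q \right)} = Q + Q = 2 Q$)
$M{\left(X,Z \right)} = 2 X \left(Z - 3 X\right)$ ($M{\left(X,Z \right)} = \left(- 3 X + Z\right) \left(0 + 2 X\right) = \left(Z - 3 X\right) 2 X = 2 X \left(Z - 3 X\right)$)
$p = -479$ ($p = 2 \cdot 8 \left(-7 - 24\right) + 17 = 2 \cdot 8 \left(-31\right) + 17 = -496 + 17 = -479$)
$p \left(-96 + \frac{1}{-52}\right) = - 479 \left(-96 + \frac{1}{-52}\right) = - 479 \left(-96 - \frac{1}{52}\right) = \left(-479\right) \left(- \frac{4993}{52}\right) = \frac{2391647}{52}$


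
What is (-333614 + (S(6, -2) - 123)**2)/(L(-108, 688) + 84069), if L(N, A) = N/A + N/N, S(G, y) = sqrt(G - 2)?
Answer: -54863356/14460013 ≈ -3.7941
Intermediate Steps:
S(G, y) = sqrt(-2 + G)
L(N, A) = 1 + N/A (L(N, A) = N/A + 1 = 1 + N/A)
(-333614 + (S(6, -2) - 123)**2)/(L(-108, 688) + 84069) = (-333614 + (sqrt(-2 + 6) - 123)**2)/((688 - 108)/688 + 84069) = (-333614 + (sqrt(4) - 123)**2)/((1/688)*580 + 84069) = (-333614 + (2 - 123)**2)/(145/172 + 84069) = (-333614 + (-121)**2)/(14460013/172) = (-333614 + 14641)*(172/14460013) = -318973*172/14460013 = -54863356/14460013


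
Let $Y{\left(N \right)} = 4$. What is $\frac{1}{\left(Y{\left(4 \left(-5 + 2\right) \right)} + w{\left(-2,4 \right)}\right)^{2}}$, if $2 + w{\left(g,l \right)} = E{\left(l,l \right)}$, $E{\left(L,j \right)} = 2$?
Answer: $\frac{1}{16} \approx 0.0625$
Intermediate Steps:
$w{\left(g,l \right)} = 0$ ($w{\left(g,l \right)} = -2 + 2 = 0$)
$\frac{1}{\left(Y{\left(4 \left(-5 + 2\right) \right)} + w{\left(-2,4 \right)}\right)^{2}} = \frac{1}{\left(4 + 0\right)^{2}} = \frac{1}{4^{2}} = \frac{1}{16}$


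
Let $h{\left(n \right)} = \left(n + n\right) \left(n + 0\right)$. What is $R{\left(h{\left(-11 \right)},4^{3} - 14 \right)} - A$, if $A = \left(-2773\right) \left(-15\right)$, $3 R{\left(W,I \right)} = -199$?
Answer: $- \frac{124984}{3} \approx -41661.0$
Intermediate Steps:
$h{\left(n \right)} = 2 n^{2}$ ($h{\left(n \right)} = 2 n n = 2 n^{2}$)
$R{\left(W,I \right)} = - \frac{199}{3}$ ($R{\left(W,I \right)} = \frac{1}{3} \left(-199\right) = - \frac{199}{3}$)
$A = 41595$
$R{\left(h{\left(-11 \right)},4^{3} - 14 \right)} - A = - \frac{199}{3} - 41595 = - \frac{124984}{3}$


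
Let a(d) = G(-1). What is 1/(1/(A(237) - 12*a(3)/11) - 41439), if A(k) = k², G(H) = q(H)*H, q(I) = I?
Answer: -617847/25602961822 ≈ -2.4132e-5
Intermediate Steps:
G(H) = H² (G(H) = H*H = H²)
a(d) = 1 (a(d) = (-1)² = 1)
1/(1/(A(237) - 12*a(3)/11) - 41439) = 1/(1/(237² - 12*1/11) - 41439) = 1/(1/(56169 - 12*1/11) - 41439) = 1/(1/(56169 - 12/11) - 41439) = 1/(1/(617847/11) - 41439) = 1/(11/617847 - 41439) = 1/(-25602961822/617847) = -617847/25602961822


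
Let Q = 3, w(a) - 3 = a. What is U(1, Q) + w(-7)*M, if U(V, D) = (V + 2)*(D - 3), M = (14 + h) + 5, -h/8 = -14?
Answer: -524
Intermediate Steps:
h = 112 (h = -8*(-14) = 112)
M = 131 (M = (14 + 112) + 5 = 126 + 5 = 131)
w(a) = 3 + a
U(V, D) = (-3 + D)*(2 + V) (U(V, D) = (2 + V)*(-3 + D) = (-3 + D)*(2 + V))
U(1, Q) + w(-7)*M = (-6 - 3*1 + 2*3 + 3*1) + (3 - 7)*131 = (-6 - 3 + 6 + 3) - 4*131 = 0 - 524 = -524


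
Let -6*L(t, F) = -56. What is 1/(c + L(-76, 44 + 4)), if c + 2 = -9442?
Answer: -3/28304 ≈ -0.00010599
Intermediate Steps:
L(t, F) = 28/3 (L(t, F) = -1/6*(-56) = 28/3)
c = -9444 (c = -2 - 9442 = -9444)
1/(c + L(-76, 44 + 4)) = 1/(-9444 + 28/3) = 1/(-28304/3) = -3/28304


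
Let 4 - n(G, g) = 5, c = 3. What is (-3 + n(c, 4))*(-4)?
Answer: 16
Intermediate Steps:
n(G, g) = -1 (n(G, g) = 4 - 1*5 = 4 - 5 = -1)
(-3 + n(c, 4))*(-4) = (-3 - 1)*(-4) = -4*(-4) = 16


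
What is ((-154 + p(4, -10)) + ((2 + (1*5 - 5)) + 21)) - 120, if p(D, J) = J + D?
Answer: -257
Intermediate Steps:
p(D, J) = D + J
((-154 + p(4, -10)) + ((2 + (1*5 - 5)) + 21)) - 120 = ((-154 + (4 - 10)) + ((2 + (1*5 - 5)) + 21)) - 120 = ((-154 - 6) + ((2 + (5 - 5)) + 21)) - 120 = (-160 + ((2 + 0) + 21)) - 120 = (-160 + (2 + 21)) - 120 = (-160 + 23) - 120 = -137 - 120 = -257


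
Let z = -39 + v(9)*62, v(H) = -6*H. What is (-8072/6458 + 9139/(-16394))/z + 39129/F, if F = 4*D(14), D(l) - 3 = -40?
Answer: -1169269965940063/4422609937396 ≈ -264.38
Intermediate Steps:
D(l) = -37 (D(l) = 3 - 40 = -37)
z = -3387 (z = -39 - 6*9*62 = -39 - 54*62 = -39 - 3348 = -3387)
F = -148 (F = 4*(-37) = -148)
(-8072/6458 + 9139/(-16394))/z + 39129/F = (-8072/6458 + 9139/(-16394))/(-3387) + 39129/(-148) = (-8072*1/6458 + 9139*(-1/16394))*(-1/3387) + 39129*(-1/148) = (-4036/3229 - 9139/16394)*(-1/3387) - 39129/148 = -95676015/52936226*(-1/3387) - 39129/148 = 31892005/59764999154 - 39129/148 = -1169269965940063/4422609937396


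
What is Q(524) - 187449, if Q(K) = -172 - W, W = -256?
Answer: -187365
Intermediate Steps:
Q(K) = 84 (Q(K) = -172 - 1*(-256) = -172 + 256 = 84)
Q(524) - 187449 = 84 - 187449 = -187365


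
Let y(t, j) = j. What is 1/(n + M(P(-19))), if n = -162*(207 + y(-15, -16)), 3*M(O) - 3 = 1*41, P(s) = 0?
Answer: -3/92782 ≈ -3.2334e-5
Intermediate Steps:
M(O) = 44/3 (M(O) = 1 + (1*41)/3 = 1 + (1/3)*41 = 1 + 41/3 = 44/3)
n = -30942 (n = -162*(207 - 16) = -162*191 = -30942)
1/(n + M(P(-19))) = 1/(-30942 + 44/3) = 1/(-92782/3) = -3/92782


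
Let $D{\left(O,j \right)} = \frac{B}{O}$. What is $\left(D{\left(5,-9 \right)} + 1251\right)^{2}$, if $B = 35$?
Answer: $1582564$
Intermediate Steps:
$D{\left(O,j \right)} = \frac{35}{O}$
$\left(D{\left(5,-9 \right)} + 1251\right)^{2} = \left(\frac{35}{5} + 1251\right)^{2} = \left(35 \cdot \frac{1}{5} + 1251\right)^{2} = \left(7 + 1251\right)^{2} = 1258^{2} = 1582564$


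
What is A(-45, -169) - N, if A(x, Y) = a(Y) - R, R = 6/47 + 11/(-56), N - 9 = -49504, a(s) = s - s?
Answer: 130271021/2632 ≈ 49495.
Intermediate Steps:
a(s) = 0
N = -49495 (N = 9 - 49504 = -49495)
R = -181/2632 (R = 6*(1/47) + 11*(-1/56) = 6/47 - 11/56 = -181/2632 ≈ -0.068769)
A(x, Y) = 181/2632 (A(x, Y) = 0 - 1*(-181/2632) = 0 + 181/2632 = 181/2632)
A(-45, -169) - N = 181/2632 - 1*(-49495) = 181/2632 + 49495 = 130271021/2632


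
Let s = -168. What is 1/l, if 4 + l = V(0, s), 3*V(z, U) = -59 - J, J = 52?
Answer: -1/41 ≈ -0.024390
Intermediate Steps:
V(z, U) = -37 (V(z, U) = (-59 - 1*52)/3 = (-59 - 52)/3 = (1/3)*(-111) = -37)
l = -41 (l = -4 - 37 = -41)
1/l = 1/(-41) = -1/41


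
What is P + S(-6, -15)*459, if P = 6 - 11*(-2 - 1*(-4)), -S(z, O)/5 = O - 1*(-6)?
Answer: 20639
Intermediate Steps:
S(z, O) = -30 - 5*O (S(z, O) = -5*(O - 1*(-6)) = -5*(O + 6) = -5*(6 + O) = -30 - 5*O)
P = -16 (P = 6 - 11*(-2 + 4) = 6 - 11*2 = 6 - 22 = -16)
P + S(-6, -15)*459 = -16 + (-30 - 5*(-15))*459 = -16 + (-30 + 75)*459 = -16 + 45*459 = -16 + 20655 = 20639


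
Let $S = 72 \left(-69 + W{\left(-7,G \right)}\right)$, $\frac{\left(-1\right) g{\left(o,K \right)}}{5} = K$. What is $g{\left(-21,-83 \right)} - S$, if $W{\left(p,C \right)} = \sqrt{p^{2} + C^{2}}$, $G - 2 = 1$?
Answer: $5383 - 72 \sqrt{58} \approx 4834.7$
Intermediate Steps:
$G = 3$ ($G = 2 + 1 = 3$)
$g{\left(o,K \right)} = - 5 K$
$W{\left(p,C \right)} = \sqrt{C^{2} + p^{2}}$
$S = -4968 + 72 \sqrt{58}$ ($S = 72 \left(-69 + \sqrt{3^{2} + \left(-7\right)^{2}}\right) = 72 \left(-69 + \sqrt{9 + 49}\right) = 72 \left(-69 + \sqrt{58}\right) = -4968 + 72 \sqrt{58} \approx -4419.7$)
$g{\left(-21,-83 \right)} - S = \left(-5\right) \left(-83\right) - \left(-4968 + 72 \sqrt{58}\right) = 415 + \left(4968 - 72 \sqrt{58}\right) = 5383 - 72 \sqrt{58}$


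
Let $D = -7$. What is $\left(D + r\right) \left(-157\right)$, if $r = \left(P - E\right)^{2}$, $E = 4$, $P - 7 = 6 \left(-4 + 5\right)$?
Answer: $-11618$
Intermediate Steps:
$P = 13$ ($P = 7 + 6 \left(-4 + 5\right) = 7 + 6 \cdot 1 = 7 + 6 = 13$)
$r = 81$ ($r = \left(13 - 4\right)^{2} = 9^{2} = 81$)
$\left(D + r\right) \left(-157\right) = \left(-7 + 81\right) \left(-157\right) = 74 \left(-157\right) = -11618$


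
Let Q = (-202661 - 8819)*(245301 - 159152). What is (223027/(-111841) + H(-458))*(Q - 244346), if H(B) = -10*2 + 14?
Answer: 16289147159749218/111841 ≈ 1.4565e+11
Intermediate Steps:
H(B) = -6 (H(B) = -20 + 14 = -6)
Q = -18218790520 (Q = -211480*86149 = -18218790520)
(223027/(-111841) + H(-458))*(Q - 244346) = (223027/(-111841) - 6)*(-18218790520 - 244346) = (223027*(-1/111841) - 6)*(-18219034866) = (-223027/111841 - 6)*(-18219034866) = -894073/111841*(-18219034866) = 16289147159749218/111841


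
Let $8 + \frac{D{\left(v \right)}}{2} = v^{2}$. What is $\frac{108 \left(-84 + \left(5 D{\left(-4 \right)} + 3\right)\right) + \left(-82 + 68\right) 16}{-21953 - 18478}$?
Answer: $\frac{332}{40431} \approx 0.0082115$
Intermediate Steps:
$D{\left(v \right)} = -16 + 2 v^{2}$
$\frac{108 \left(-84 + \left(5 D{\left(-4 \right)} + 3\right)\right) + \left(-82 + 68\right) 16}{-21953 - 18478} = \frac{108 \left(-84 + \left(5 \left(-16 + 2 \left(-4\right)^{2}\right) + 3\right)\right) + \left(-82 + 68\right) 16}{-21953 - 18478} = \frac{108 \left(-84 + \left(5 \left(-16 + 2 \cdot 16\right) + 3\right)\right) - 224}{-40431} = \left(108 \left(-84 + \left(5 \left(-16 + 32\right) + 3\right)\right) - 224\right) \left(- \frac{1}{40431}\right) = \left(108 \left(-84 + \left(5 \cdot 16 + 3\right)\right) - 224\right) \left(- \frac{1}{40431}\right) = \left(108 \left(-84 + \left(80 + 3\right)\right) - 224\right) \left(- \frac{1}{40431}\right) = \left(108 \left(-84 + 83\right) - 224\right) \left(- \frac{1}{40431}\right) = \left(108 \left(-1\right) - 224\right) \left(- \frac{1}{40431}\right) = \left(-108 - 224\right) \left(- \frac{1}{40431}\right) = \left(-332\right) \left(- \frac{1}{40431}\right) = \frac{332}{40431}$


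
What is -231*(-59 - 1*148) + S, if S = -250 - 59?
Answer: 47508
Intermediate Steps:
S = -309
-231*(-59 - 1*148) + S = -231*(-59 - 1*148) - 309 = -231*(-59 - 148) - 309 = -231*(-207) - 309 = 47817 - 309 = 47508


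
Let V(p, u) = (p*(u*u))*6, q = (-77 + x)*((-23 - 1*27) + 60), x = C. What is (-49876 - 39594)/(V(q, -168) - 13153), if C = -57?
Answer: 89470/226934113 ≈ 0.00039426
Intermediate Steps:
x = -57
q = -1340 (q = (-77 - 57)*((-23 - 1*27) + 60) = -134*((-23 - 27) + 60) = -134*(-50 + 60) = -134*10 = -1340)
V(p, u) = 6*p*u² (V(p, u) = (p*u²)*6 = 6*p*u²)
(-49876 - 39594)/(V(q, -168) - 13153) = (-49876 - 39594)/(6*(-1340)*(-168)² - 13153) = -89470/(6*(-1340)*28224 - 13153) = -89470/(-226920960 - 13153) = -89470/(-226934113) = -89470*(-1/226934113) = 89470/226934113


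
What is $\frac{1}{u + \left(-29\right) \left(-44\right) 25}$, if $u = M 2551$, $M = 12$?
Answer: $\frac{1}{62512} \approx 1.5997 \cdot 10^{-5}$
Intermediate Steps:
$u = 30612$ ($u = 12 \cdot 2551 = 30612$)
$\frac{1}{u + \left(-29\right) \left(-44\right) 25} = \frac{1}{30612 + \left(-29\right) \left(-44\right) 25} = \frac{1}{30612 + 1276 \cdot 25} = \frac{1}{30612 + 31900} = \frac{1}{62512}$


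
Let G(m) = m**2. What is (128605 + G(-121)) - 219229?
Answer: -75983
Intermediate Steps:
(128605 + G(-121)) - 219229 = (128605 + (-121)**2) - 219229 = (128605 + 14641) - 219229 = 143246 - 219229 = -75983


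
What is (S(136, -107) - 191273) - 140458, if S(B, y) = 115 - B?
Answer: -331752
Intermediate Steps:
(S(136, -107) - 191273) - 140458 = ((115 - 1*136) - 191273) - 140458 = ((115 - 136) - 191273) - 140458 = (-21 - 191273) - 140458 = -191294 - 140458 = -331752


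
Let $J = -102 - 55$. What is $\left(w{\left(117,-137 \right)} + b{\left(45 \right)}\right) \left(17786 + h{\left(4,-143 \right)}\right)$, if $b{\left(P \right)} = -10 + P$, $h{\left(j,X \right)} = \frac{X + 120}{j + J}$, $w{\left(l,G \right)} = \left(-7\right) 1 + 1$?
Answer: $\frac{78917149}{153} \approx 5.158 \cdot 10^{5}$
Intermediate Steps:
$J = -157$ ($J = -102 - 55 = -157$)
$w{\left(l,G \right)} = -6$ ($w{\left(l,G \right)} = -7 + 1 = -6$)
$h{\left(j,X \right)} = \frac{120 + X}{-157 + j}$ ($h{\left(j,X \right)} = \frac{X + 120}{j - 157} = \frac{120 + X}{-157 + j}$)
$\left(w{\left(117,-137 \right)} + b{\left(45 \right)}\right) \left(17786 + h{\left(4,-143 \right)}\right) = \left(-6 + \left(-10 + 45\right)\right) \left(17786 + \frac{120 - 143}{-157 + 4}\right) = \left(-6 + 35\right) \left(17786 + \frac{1}{-153} \left(-23\right)\right) = 29 \left(17786 - - \frac{23}{153}\right) = 29 \left(17786 + \frac{23}{153}\right) = 29 \cdot \frac{2721281}{153} = \frac{78917149}{153}$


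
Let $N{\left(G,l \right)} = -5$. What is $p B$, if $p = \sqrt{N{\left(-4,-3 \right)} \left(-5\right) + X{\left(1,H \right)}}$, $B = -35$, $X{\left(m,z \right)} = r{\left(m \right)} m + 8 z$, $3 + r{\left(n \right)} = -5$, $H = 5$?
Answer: $- 35 \sqrt{57} \approx -264.24$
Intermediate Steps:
$r{\left(n \right)} = -8$ ($r{\left(n \right)} = -3 - 5 = -8$)
$X{\left(m,z \right)} = - 8 m + 8 z$
$p = \sqrt{57}$ ($p = \sqrt{\left(-5\right) \left(-5\right) + \left(\left(-8\right) 1 + 8 \cdot 5\right)} = \sqrt{25 + \left(-8 + 40\right)} = \sqrt{25 + 32} = \sqrt{57} \approx 7.5498$)
$p B = \sqrt{57} \left(-35\right) = - 35 \sqrt{57}$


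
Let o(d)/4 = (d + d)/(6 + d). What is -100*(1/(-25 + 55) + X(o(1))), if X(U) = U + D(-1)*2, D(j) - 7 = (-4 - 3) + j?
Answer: 1730/21 ≈ 82.381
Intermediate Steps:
o(d) = 8*d/(6 + d) (o(d) = 4*((d + d)/(6 + d)) = 4*((2*d)/(6 + d)) = 4*(2*d/(6 + d)) = 8*d/(6 + d))
D(j) = j (D(j) = 7 + ((-4 - 3) + j) = 7 + (-7 + j) = j)
X(U) = -2 + U (X(U) = U - 1*2 = U - 2 = -2 + U)
-100*(1/(-25 + 55) + X(o(1))) = -100*(1/(-25 + 55) + (-2 + 8*1/(6 + 1))) = -100*(1/30 + (-2 + 8*1/7)) = -100*(1/30 + (-2 + 8*1*(⅐))) = -100*(1/30 + (-2 + 8/7)) = -100*(1/30 - 6/7) = -100*(-173/210) = 1730/21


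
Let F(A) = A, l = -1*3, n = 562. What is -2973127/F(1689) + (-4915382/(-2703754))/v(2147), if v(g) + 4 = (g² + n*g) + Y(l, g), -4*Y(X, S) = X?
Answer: -93508574896055139745/53121169404294387 ≈ -1760.3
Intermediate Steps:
l = -3
Y(X, S) = -X/4
v(g) = -13/4 + g² + 562*g (v(g) = -4 + ((g² + 562*g) - ¼*(-3)) = -4 + ((g² + 562*g) + ¾) = -4 + (¾ + g² + 562*g) = -13/4 + g² + 562*g)
-2973127/F(1689) + (-4915382/(-2703754))/v(2147) = -2973127/1689 + (-4915382/(-2703754))/(-13/4 + 2147² + 562*2147) = -2973127*1/1689 + (-4915382*(-1/2703754))/(-13/4 + 4609609 + 1206614) = -2973127/1689 + 2457691/(1351877*(23264879/4)) = -2973127/1689 + (2457691/1351877)*(4/23264879) = -2973127/1689 + 9830764/31451254827883 = -93508574896055139745/53121169404294387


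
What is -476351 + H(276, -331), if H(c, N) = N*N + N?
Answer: -367121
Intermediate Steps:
H(c, N) = N + N**2 (H(c, N) = N**2 + N = N + N**2)
-476351 + H(276, -331) = -476351 - 331*(1 - 331) = -476351 - 331*(-330) = -476351 + 109230 = -367121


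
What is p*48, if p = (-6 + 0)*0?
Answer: 0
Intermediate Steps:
p = 0 (p = -6*0 = 0)
p*48 = 0*48 = 0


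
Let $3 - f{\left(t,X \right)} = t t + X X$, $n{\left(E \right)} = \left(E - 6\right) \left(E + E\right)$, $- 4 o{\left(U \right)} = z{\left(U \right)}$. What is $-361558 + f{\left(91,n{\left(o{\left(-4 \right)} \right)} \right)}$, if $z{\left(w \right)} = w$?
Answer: $-369936$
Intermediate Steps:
$o{\left(U \right)} = - \frac{U}{4}$
$n{\left(E \right)} = 2 E \left(-6 + E\right)$ ($n{\left(E \right)} = \left(E - 6\right) 2 E = \left(-6 + E\right) 2 E = 2 E \left(-6 + E\right)$)
$f{\left(t,X \right)} = 3 - X^{2} - t^{2}$ ($f{\left(t,X \right)} = 3 - \left(t t + X X\right) = 3 - \left(t^{2} + X^{2}\right) = 3 - \left(X^{2} + t^{2}\right) = 3 - X^{2} - t^{2}$)
$-361558 + f{\left(91,n{\left(o{\left(-4 \right)} \right)} \right)} = -361558 - \left(8278 + \left(2 \left(\left(- \frac{1}{4}\right) \left(-4\right)\right) \left(-6 - -1\right)\right)^{2}\right) = -361558 - \left(8278 + \left(2 \cdot 1 \left(-6 + 1\right)\right)^{2}\right) = -361558 - \left(8278 + \left(2 \cdot 1 \left(-5\right)\right)^{2}\right) = -361558 - 8378 = -369936$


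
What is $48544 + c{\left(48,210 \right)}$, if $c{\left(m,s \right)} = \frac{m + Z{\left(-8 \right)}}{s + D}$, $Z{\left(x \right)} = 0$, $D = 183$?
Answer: $\frac{6359280}{131} \approx 48544.0$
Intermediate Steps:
$c{\left(m,s \right)} = \frac{m}{183 + s}$ ($c{\left(m,s \right)} = \frac{m + 0}{s + 183} = \frac{m}{183 + s}$)
$48544 + c{\left(48,210 \right)} = 48544 + \frac{48}{183 + 210} = 48544 + \frac{48}{393} = 48544 + 48 \cdot \frac{1}{393} = 48544 + \frac{16}{131} = \frac{6359280}{131}$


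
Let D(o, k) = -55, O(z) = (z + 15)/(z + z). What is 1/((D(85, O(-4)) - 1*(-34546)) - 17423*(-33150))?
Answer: -1/565804200 ≈ -1.7674e-9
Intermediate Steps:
O(z) = (15 + z)/(2*z) (O(z) = (15 + z)/((2*z)) = (15 + z)*(1/(2*z)) = (15 + z)/(2*z))
1/((D(85, O(-4)) - 1*(-34546)) - 17423*(-33150)) = 1/((-55 - 1*(-34546)) - 17423*(-33150)) = -1/33150/((-55 + 34546) - 17423) = -1/33150/(34491 - 17423) = -1/33150/17068 = (1/17068)*(-1/33150) = -1/565804200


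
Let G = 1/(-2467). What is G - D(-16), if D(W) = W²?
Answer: -631553/2467 ≈ -256.00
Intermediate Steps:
G = -1/2467 ≈ -0.00040535
G - D(-16) = -1/2467 - 1*(-16)² = -1/2467 - 1*256 = -1/2467 - 256 = -631553/2467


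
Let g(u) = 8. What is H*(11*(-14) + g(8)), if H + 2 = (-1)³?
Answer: 438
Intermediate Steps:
H = -3 (H = -2 + (-1)³ = -2 - 1 = -3)
H*(11*(-14) + g(8)) = -3*(11*(-14) + 8) = -3*(-154 + 8) = -3*(-146) = 438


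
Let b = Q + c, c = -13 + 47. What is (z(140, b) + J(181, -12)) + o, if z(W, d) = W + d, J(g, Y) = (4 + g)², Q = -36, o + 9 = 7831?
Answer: 42185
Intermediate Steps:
o = 7822 (o = -9 + 7831 = 7822)
c = 34
b = -2 (b = -36 + 34 = -2)
(z(140, b) + J(181, -12)) + o = ((140 - 2) + (4 + 181)²) + 7822 = (138 + 185²) + 7822 = (138 + 34225) + 7822 = 34363 + 7822 = 42185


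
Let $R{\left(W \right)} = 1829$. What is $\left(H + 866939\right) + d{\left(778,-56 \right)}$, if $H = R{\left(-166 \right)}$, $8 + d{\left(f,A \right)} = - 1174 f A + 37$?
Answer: $52017629$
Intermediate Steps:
$d{\left(f,A \right)} = 29 - 1174 A f$ ($d{\left(f,A \right)} = -8 + \left(- 1174 f A + 37\right) = -8 - \left(-37 + 1174 A f\right) = 29 - 1174 A f$)
$H = 1829$
$\left(H + 866939\right) + d{\left(778,-56 \right)} = \left(1829 + 866939\right) - \left(-29 - 51148832\right) = 868768 + \left(29 + 51148832\right) = 868768 + 51148861 = 52017629$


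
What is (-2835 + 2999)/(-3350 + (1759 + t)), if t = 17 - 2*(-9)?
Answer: -41/389 ≈ -0.10540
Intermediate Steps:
t = 35 (t = 17 + 18 = 35)
(-2835 + 2999)/(-3350 + (1759 + t)) = (-2835 + 2999)/(-3350 + (1759 + 35)) = 164/(-3350 + 1794) = 164/(-1556) = 164*(-1/1556) = -41/389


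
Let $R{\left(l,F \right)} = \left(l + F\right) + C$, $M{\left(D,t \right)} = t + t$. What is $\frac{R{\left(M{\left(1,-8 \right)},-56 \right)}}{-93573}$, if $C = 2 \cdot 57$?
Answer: $- \frac{14}{31191} \approx -0.00044885$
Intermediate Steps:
$M{\left(D,t \right)} = 2 t$
$C = 114$
$R{\left(l,F \right)} = 114 + F + l$ ($R{\left(l,F \right)} = \left(l + F\right) + 114 = \left(F + l\right) + 114 = 114 + F + l$)
$\frac{R{\left(M{\left(1,-8 \right)},-56 \right)}}{-93573} = \frac{114 - 56 + 2 \left(-8\right)}{-93573} = \left(114 - 56 - 16\right) \left(- \frac{1}{93573}\right) = 42 \left(- \frac{1}{93573}\right) = - \frac{14}{31191}$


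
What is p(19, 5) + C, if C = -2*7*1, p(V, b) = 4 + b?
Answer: -5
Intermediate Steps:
C = -14 (C = -14*1 = -14)
p(19, 5) + C = (4 + 5) - 14 = 9 - 14 = -5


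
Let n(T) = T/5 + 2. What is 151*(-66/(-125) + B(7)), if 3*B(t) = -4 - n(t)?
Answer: -109777/375 ≈ -292.74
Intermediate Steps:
n(T) = 2 + T/5 (n(T) = T*(1/5) + 2 = T/5 + 2 = 2 + T/5)
B(t) = -2 - t/15 (B(t) = (-4 - (2 + t/5))/3 = (-4 + (-2 - t/5))/3 = (-6 - t/5)/3 = -2 - t/15)
151*(-66/(-125) + B(7)) = 151*(-66/(-125) + (-2 - 1/15*7)) = 151*(-66*(-1/125) + (-2 - 7/15)) = 151*(66/125 - 37/15) = 151*(-727/375) = -109777/375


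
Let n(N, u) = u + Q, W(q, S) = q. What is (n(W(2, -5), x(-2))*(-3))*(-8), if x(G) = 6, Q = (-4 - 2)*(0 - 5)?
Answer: 864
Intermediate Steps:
Q = 30 (Q = -6*(-5) = 30)
n(N, u) = 30 + u (n(N, u) = u + 30 = 30 + u)
(n(W(2, -5), x(-2))*(-3))*(-8) = ((30 + 6)*(-3))*(-8) = (36*(-3))*(-8) = -108*(-8) = 864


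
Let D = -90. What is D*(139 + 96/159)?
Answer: -665910/53 ≈ -12564.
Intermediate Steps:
D*(139 + 96/159) = -90*(139 + 96/159) = -90*(139 + 96*(1/159)) = -90*(139 + 32/53) = -90*7399/53 = -665910/53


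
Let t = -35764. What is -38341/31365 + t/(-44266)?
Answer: -287732423/694201545 ≈ -0.41448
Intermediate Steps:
-38341/31365 + t/(-44266) = -38341/31365 - 35764/(-44266) = -38341*1/31365 - 35764*(-1/44266) = -38341/31365 + 17882/22133 = -287732423/694201545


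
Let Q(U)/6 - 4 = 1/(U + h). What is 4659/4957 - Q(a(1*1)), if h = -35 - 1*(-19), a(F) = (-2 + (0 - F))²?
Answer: -770421/34699 ≈ -22.203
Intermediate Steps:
a(F) = (-2 - F)²
h = -16 (h = -35 + 19 = -16)
Q(U) = 24 + 6/(-16 + U) (Q(U) = 24 + 6/(U - 16) = 24 + 6/(-16 + U))
4659/4957 - Q(a(1*1)) = 4659/4957 - 6*(-63 + 4*(2 + 1*1)²)/(-16 + (2 + 1*1)²) = 4659*(1/4957) - 6*(-63 + 4*(2 + 1)²)/(-16 + (2 + 1)²) = 4659/4957 - 6*(-63 + 4*3²)/(-16 + 3²) = 4659/4957 - 6*(-63 + 4*9)/(-16 + 9) = 4659/4957 - 6*(-63 + 36)/(-7) = 4659/4957 - 6*(-1)*(-27)/7 = 4659/4957 - 1*162/7 = 4659/4957 - 162/7 = -770421/34699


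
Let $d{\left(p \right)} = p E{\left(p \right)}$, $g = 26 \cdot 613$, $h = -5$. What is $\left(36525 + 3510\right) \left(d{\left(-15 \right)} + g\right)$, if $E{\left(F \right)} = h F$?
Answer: $593038455$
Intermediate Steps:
$g = 15938$
$E{\left(F \right)} = - 5 F$
$d{\left(p \right)} = - 5 p^{2}$ ($d{\left(p \right)} = p \left(- 5 p\right) = - 5 p^{2}$)
$\left(36525 + 3510\right) \left(d{\left(-15 \right)} + g\right) = \left(36525 + 3510\right) \left(- 5 \left(-15\right)^{2} + 15938\right) = 40035 \left(\left(-5\right) 225 + 15938\right) = 40035 \left(-1125 + 15938\right) = 40035 \cdot 14813 = 593038455$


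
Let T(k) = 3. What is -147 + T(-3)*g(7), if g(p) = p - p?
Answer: -147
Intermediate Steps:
g(p) = 0
-147 + T(-3)*g(7) = -147 + 3*0 = -147 + 0 = -147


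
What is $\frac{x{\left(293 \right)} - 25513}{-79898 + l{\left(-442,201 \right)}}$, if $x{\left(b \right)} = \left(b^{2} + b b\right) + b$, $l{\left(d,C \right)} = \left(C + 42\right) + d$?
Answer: $- \frac{48826}{26699} \approx -1.8288$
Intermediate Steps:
$l{\left(d,C \right)} = 42 + C + d$ ($l{\left(d,C \right)} = \left(42 + C\right) + d = 42 + C + d$)
$x{\left(b \right)} = b + 2 b^{2}$ ($x{\left(b \right)} = \left(b^{2} + b^{2}\right) + b = 2 b^{2} + b = b + 2 b^{2}$)
$\frac{x{\left(293 \right)} - 25513}{-79898 + l{\left(-442,201 \right)}} = \frac{293 \left(1 + 2 \cdot 293\right) - 25513}{-79898 + \left(42 + 201 - 442\right)} = \frac{293 \left(1 + 586\right) - 25513}{-79898 - 199} = \frac{293 \cdot 587 - 25513}{-80097} = \left(171991 - 25513\right) \left(- \frac{1}{80097}\right) = 146478 \left(- \frac{1}{80097}\right) = - \frac{48826}{26699}$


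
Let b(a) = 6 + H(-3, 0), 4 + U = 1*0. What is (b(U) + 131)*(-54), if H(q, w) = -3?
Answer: -7236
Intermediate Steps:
U = -4 (U = -4 + 1*0 = -4 + 0 = -4)
b(a) = 3 (b(a) = 6 - 3 = 3)
(b(U) + 131)*(-54) = (3 + 131)*(-54) = 134*(-54) = -7236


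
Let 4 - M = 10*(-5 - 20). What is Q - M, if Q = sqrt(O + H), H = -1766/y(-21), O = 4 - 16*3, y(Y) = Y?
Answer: -254 + sqrt(17682)/21 ≈ -247.67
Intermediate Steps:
O = -44 (O = 4 - 48 = -44)
H = 1766/21 (H = -1766/(-21) = -1766*(-1/21) = 1766/21 ≈ 84.095)
M = 254 (M = 4 - 10*(-5 - 20) = 4 - 10*(-25) = 4 - 1*(-250) = 4 + 250 = 254)
Q = sqrt(17682)/21 (Q = sqrt(-44 + 1766/21) = sqrt(842/21) = sqrt(17682)/21 ≈ 6.3321)
Q - M = sqrt(17682)/21 - 1*254 = sqrt(17682)/21 - 254 = -254 + sqrt(17682)/21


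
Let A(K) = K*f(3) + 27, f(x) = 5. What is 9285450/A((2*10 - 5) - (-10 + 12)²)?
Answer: 4642725/41 ≈ 1.1324e+5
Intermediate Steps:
A(K) = 27 + 5*K (A(K) = K*5 + 27 = 5*K + 27 = 27 + 5*K)
9285450/A((2*10 - 5) - (-10 + 12)²) = 9285450/(27 + 5*((2*10 - 5) - (-10 + 12)²)) = 9285450/(27 + 5*((20 - 5) - 1*2²)) = 9285450/(27 + 5*(15 - 1*4)) = 9285450/(27 + 5*(15 - 4)) = 9285450/(27 + 5*11) = 9285450/(27 + 55) = 9285450/82 = 9285450*(1/82) = 4642725/41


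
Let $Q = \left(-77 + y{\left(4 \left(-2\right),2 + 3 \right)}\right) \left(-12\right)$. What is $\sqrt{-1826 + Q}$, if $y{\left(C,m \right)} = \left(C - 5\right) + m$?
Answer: $i \sqrt{806} \approx 28.39 i$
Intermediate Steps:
$y{\left(C,m \right)} = -5 + C + m$ ($y{\left(C,m \right)} = \left(-5 + C\right) + m = -5 + C + m$)
$Q = 1020$ ($Q = \left(-77 + \left(-5 + 4 \left(-2\right) + \left(2 + 3\right)\right)\right) \left(-12\right) = \left(-77 - 8\right) \left(-12\right) = \left(-85\right) \left(-12\right) = 1020$)
$\sqrt{-1826 + Q} = \sqrt{-1826 + 1020} = \sqrt{-806} = i \sqrt{806}$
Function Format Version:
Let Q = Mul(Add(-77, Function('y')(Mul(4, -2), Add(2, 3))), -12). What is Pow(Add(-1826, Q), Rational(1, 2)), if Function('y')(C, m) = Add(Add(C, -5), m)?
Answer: Mul(I, Pow(806, Rational(1, 2))) ≈ Mul(28.390, I)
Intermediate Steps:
Function('y')(C, m) = Add(-5, C, m) (Function('y')(C, m) = Add(Add(-5, C), m) = Add(-5, C, m))
Q = 1020 (Q = Mul(Add(-77, Add(-5, Mul(4, -2), Add(2, 3))), -12) = Mul(Add(-77, Add(-5, -8, 5)), -12) = Mul(Add(-77, -8), -12) = Mul(-85, -12) = 1020)
Pow(Add(-1826, Q), Rational(1, 2)) = Pow(Add(-1826, 1020), Rational(1, 2)) = Pow(-806, Rational(1, 2)) = Mul(I, Pow(806, Rational(1, 2)))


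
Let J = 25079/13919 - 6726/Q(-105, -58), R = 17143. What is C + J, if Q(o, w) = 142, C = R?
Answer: 545049149/31879 ≈ 17097.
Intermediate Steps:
C = 17143
J = -1452548/31879 (J = 25079/13919 - 6726/142 = 25079*(1/13919) - 6726*1/142 = 809/449 - 3363/71 = -1452548/31879 ≈ -45.564)
C + J = 17143 - 1452548/31879 = 545049149/31879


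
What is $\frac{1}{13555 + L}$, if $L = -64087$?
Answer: $- \frac{1}{50532} \approx -1.9789 \cdot 10^{-5}$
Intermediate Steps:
$\frac{1}{13555 + L} = \frac{1}{13555 - 64087} = \frac{1}{-50532} = - \frac{1}{50532}$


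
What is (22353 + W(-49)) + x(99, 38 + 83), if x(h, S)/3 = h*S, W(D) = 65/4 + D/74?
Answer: 8629227/148 ≈ 58306.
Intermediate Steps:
W(D) = 65/4 + D/74 (W(D) = 65*(¼) + D*(1/74) = 65/4 + D/74)
x(h, S) = 3*S*h (x(h, S) = 3*(h*S) = 3*(S*h) = 3*S*h)
(22353 + W(-49)) + x(99, 38 + 83) = (22353 + (65/4 + (1/74)*(-49))) + 3*(38 + 83)*99 = (22353 + (65/4 - 49/74)) + 3*121*99 = (22353 + 2307/148) + 35937 = 3310551/148 + 35937 = 8629227/148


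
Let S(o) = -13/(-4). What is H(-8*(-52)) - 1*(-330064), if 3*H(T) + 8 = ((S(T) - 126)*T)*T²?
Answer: -2945313800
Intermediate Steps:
S(o) = 13/4 (S(o) = -13*(-¼) = 13/4)
H(T) = -8/3 - 491*T³/12 (H(T) = -8/3 + (((13/4 - 126)*T)*T²)/3 = -8/3 + ((-491*T/4)*T²)/3 = -8/3 + (-491*T³/4)/3 = -8/3 - 491*T³/12)
H(-8*(-52)) - 1*(-330064) = (-8/3 - 491*(-8*(-52))³/12) - 1*(-330064) = (-8/3 - 491/12*416³) + 330064 = (-8/3 - 491/12*71991296) + 330064 = (-8/3 - 8836931584/3) + 330064 = -2945643864 + 330064 = -2945313800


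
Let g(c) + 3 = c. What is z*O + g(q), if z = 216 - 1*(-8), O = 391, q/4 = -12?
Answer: 87533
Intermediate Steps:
q = -48 (q = 4*(-12) = -48)
g(c) = -3 + c
z = 224 (z = 216 + 8 = 224)
z*O + g(q) = 224*391 + (-3 - 48) = 87584 - 51 = 87533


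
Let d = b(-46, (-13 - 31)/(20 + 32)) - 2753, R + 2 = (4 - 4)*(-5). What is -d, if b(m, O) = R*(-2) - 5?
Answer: 2754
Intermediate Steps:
R = -2 (R = -2 + (4 - 4)*(-5) = -2 + 0*(-5) = -2 + 0 = -2)
b(m, O) = -1 (b(m, O) = -2*(-2) - 5 = 4 - 5 = -1)
d = -2754 (d = -1 - 2753 = -2754)
-d = -1*(-2754) = 2754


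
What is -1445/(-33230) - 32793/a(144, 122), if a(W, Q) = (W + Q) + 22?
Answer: -36309841/319008 ≈ -113.82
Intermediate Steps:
a(W, Q) = 22 + Q + W (a(W, Q) = (Q + W) + 22 = 22 + Q + W)
-1445/(-33230) - 32793/a(144, 122) = -1445/(-33230) - 32793/(22 + 122 + 144) = -1445*(-1/33230) - 32793/288 = 289/6646 - 32793*1/288 = 289/6646 - 10931/96 = -36309841/319008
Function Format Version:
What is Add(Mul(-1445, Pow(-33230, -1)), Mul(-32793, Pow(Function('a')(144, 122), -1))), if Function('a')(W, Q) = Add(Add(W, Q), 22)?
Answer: Rational(-36309841, 319008) ≈ -113.82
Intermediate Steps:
Function('a')(W, Q) = Add(22, Q, W) (Function('a')(W, Q) = Add(Add(Q, W), 22) = Add(22, Q, W))
Add(Mul(-1445, Pow(-33230, -1)), Mul(-32793, Pow(Function('a')(144, 122), -1))) = Add(Mul(-1445, Pow(-33230, -1)), Mul(-32793, Pow(Add(22, 122, 144), -1))) = Add(Mul(-1445, Rational(-1, 33230)), Mul(-32793, Pow(288, -1))) = Add(Rational(289, 6646), Mul(-32793, Rational(1, 288))) = Add(Rational(289, 6646), Rational(-10931, 96)) = Rational(-36309841, 319008)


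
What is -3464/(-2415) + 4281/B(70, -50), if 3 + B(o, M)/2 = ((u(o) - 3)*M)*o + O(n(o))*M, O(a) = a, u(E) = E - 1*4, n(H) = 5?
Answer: 1519038169/1066236990 ≈ 1.4247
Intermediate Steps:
u(E) = -4 + E (u(E) = E - 4 = -4 + E)
B(o, M) = -6 + 10*M + 2*M*o*(-7 + o) (B(o, M) = -6 + 2*((((-4 + o) - 3)*M)*o + 5*M) = -6 + 2*(((-7 + o)*M)*o + 5*M) = -6 + 2*((M*(-7 + o))*o + 5*M) = -6 + 2*(M*o*(-7 + o) + 5*M) = -6 + 2*(5*M + M*o*(-7 + o)) = -6 + (10*M + 2*M*o*(-7 + o)) = -6 + 10*M + 2*M*o*(-7 + o))
-3464/(-2415) + 4281/B(70, -50) = -3464/(-2415) + 4281/(-6 + 10*(-50) - 14*(-50)*70 + 2*(-50)*70²) = -3464*(-1/2415) + 4281/(-6 - 500 + 49000 + 2*(-50)*4900) = 3464/2415 + 4281/(-6 - 500 + 49000 - 490000) = 3464/2415 + 4281/(-441506) = 3464/2415 + 4281*(-1/441506) = 3464/2415 - 4281/441506 = 1519038169/1066236990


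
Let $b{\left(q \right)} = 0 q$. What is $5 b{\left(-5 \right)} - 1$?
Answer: $-1$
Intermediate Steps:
$b{\left(q \right)} = 0$
$5 b{\left(-5 \right)} - 1 = 5 \cdot 0 - 1 = 0 - 1 = -1$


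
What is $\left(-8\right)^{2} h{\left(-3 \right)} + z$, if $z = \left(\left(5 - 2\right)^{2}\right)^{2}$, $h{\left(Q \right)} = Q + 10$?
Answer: $529$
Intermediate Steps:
$h{\left(Q \right)} = 10 + Q$
$z = 81$ ($z = \left(3^{2}\right)^{2} = 9^{2} = 81$)
$\left(-8\right)^{2} h{\left(-3 \right)} + z = \left(-8\right)^{2} \left(10 - 3\right) + 81 = 64 \cdot 7 + 81 = 448 + 81 = 529$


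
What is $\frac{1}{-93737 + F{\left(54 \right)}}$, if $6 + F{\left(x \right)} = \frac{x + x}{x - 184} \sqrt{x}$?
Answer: $- \frac{396064175}{37128243799561} + \frac{10530 \sqrt{6}}{37128243799561} \approx -1.0667 \cdot 10^{-5}$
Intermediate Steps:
$F{\left(x \right)} = -6 + \frac{2 x^{\frac{3}{2}}}{-184 + x}$ ($F{\left(x \right)} = -6 + \frac{x + x}{x - 184} \sqrt{x} = -6 + \frac{2 x}{-184 + x} \sqrt{x} = -6 + \frac{2 x^{\frac{3}{2}}}{-184 + x}$)
$\frac{1}{-93737 + F{\left(54 \right)}} = \frac{1}{-93737 + \frac{2 \left(552 + 54^{\frac{3}{2}} - 162\right)}{-184 + 54}} = \frac{1}{-93737 + \frac{2 \left(552 + 162 \sqrt{6} - 162\right)}{-130}} = \frac{1}{-93737 + 2 \left(- \frac{1}{130}\right) \left(390 + 162 \sqrt{6}\right)} = \frac{1}{-93737 - \left(6 + \frac{162 \sqrt{6}}{65}\right)} = \frac{1}{-93743 - \frac{162 \sqrt{6}}{65}}$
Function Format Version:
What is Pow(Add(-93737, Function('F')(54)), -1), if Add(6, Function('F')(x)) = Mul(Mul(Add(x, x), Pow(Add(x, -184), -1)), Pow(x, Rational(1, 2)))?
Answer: Add(Rational(-396064175, 37128243799561), Mul(Rational(10530, 37128243799561), Pow(6, Rational(1, 2)))) ≈ -1.0667e-5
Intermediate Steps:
Function('F')(x) = Add(-6, Mul(2, Pow(x, Rational(3, 2)), Pow(Add(-184, x), -1))) (Function('F')(x) = Add(-6, Mul(Mul(Add(x, x), Pow(Add(x, -184), -1)), Pow(x, Rational(1, 2)))) = Add(-6, Mul(Mul(Mul(2, x), Pow(Add(-184, x), -1)), Pow(x, Rational(1, 2)))) = Add(-6, Mul(Mul(2, x, Pow(Add(-184, x), -1)), Pow(x, Rational(1, 2)))) = Add(-6, Mul(2, Pow(x, Rational(3, 2)), Pow(Add(-184, x), -1))))
Pow(Add(-93737, Function('F')(54)), -1) = Pow(Add(-93737, Mul(2, Pow(Add(-184, 54), -1), Add(552, Pow(54, Rational(3, 2)), Mul(-3, 54)))), -1) = Pow(Add(-93737, Mul(2, Pow(-130, -1), Add(552, Mul(162, Pow(6, Rational(1, 2))), -162))), -1) = Pow(Add(-93737, Mul(2, Rational(-1, 130), Add(390, Mul(162, Pow(6, Rational(1, 2)))))), -1) = Pow(Add(-93737, Add(-6, Mul(Rational(-162, 65), Pow(6, Rational(1, 2))))), -1) = Pow(Add(-93743, Mul(Rational(-162, 65), Pow(6, Rational(1, 2)))), -1)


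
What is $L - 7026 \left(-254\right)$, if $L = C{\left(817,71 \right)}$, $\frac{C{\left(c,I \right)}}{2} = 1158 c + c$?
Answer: $3678410$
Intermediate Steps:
$C{\left(c,I \right)} = 2318 c$ ($C{\left(c,I \right)} = 2 \left(1158 c + c\right) = 2 \cdot 1159 c = 2318 c$)
$L = 1893806$ ($L = 2318 \cdot 817 = 1893806$)
$L - 7026 \left(-254\right) = 1893806 - 7026 \left(-254\right) = 1893806 - -1784604 = 1893806 + 1784604 = 3678410$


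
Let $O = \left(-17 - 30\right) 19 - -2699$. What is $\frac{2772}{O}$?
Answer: $\frac{66}{43} \approx 1.5349$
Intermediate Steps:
$O = 1806$ ($O = \left(-47\right) 19 + 2699 = -893 + 2699 = 1806$)
$\frac{2772}{O} = \frac{2772}{1806} = 2772 \cdot \frac{1}{1806} = \frac{66}{43}$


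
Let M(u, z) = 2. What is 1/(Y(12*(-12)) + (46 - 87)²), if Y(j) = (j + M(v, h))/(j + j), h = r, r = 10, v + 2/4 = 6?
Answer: 144/242135 ≈ 0.00059471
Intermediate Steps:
v = 11/2 (v = -½ + 6 = 11/2 ≈ 5.5000)
h = 10
Y(j) = (2 + j)/(2*j) (Y(j) = (j + 2)/(j + j) = (2 + j)/((2*j)) = (2 + j)*(1/(2*j)) = (2 + j)/(2*j))
1/(Y(12*(-12)) + (46 - 87)²) = 1/((2 + 12*(-12))/(2*((12*(-12)))) + (46 - 87)²) = 1/((½)*(2 - 144)/(-144) + (-41)²) = 1/((½)*(-1/144)*(-142) + 1681) = 1/(71/144 + 1681) = 1/(242135/144) = 144/242135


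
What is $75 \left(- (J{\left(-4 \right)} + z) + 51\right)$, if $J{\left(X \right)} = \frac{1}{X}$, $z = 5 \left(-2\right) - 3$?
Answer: $\frac{19275}{4} \approx 4818.8$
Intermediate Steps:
$z = -13$ ($z = -10 - 3 = -13$)
$75 \left(- (J{\left(-4 \right)} + z) + 51\right) = 75 \left(- (\frac{1}{-4} - 13) + 51\right) = 75 \left(- (- \frac{1}{4} - 13) + 51\right) = 75 \left(\left(-1\right) \left(- \frac{53}{4}\right) + 51\right) = 75 \left(\frac{53}{4} + 51\right) = 75 \cdot \frac{257}{4} = \frac{19275}{4}$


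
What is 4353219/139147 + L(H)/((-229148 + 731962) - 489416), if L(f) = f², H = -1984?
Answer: 303021320897/932145753 ≈ 325.08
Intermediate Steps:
4353219/139147 + L(H)/((-229148 + 731962) - 489416) = 4353219/139147 + (-1984)²/((-229148 + 731962) - 489416) = 4353219*(1/139147) + 3936256/(502814 - 489416) = 4353219/139147 + 3936256/13398 = 4353219/139147 + 3936256*(1/13398) = 4353219/139147 + 1968128/6699 = 303021320897/932145753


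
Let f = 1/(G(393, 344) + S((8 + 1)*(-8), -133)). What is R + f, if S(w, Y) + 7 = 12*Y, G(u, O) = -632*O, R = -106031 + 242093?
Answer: 29799074681/219011 ≈ 1.3606e+5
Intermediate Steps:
R = 136062
S(w, Y) = -7 + 12*Y
f = -1/219011 (f = 1/(-632*344 + (-7 + 12*(-133))) = 1/(-217408 + (-7 - 1596)) = 1/(-217408 - 1603) = 1/(-219011) = -1/219011 ≈ -4.5660e-6)
R + f = 136062 - 1/219011 = 29799074681/219011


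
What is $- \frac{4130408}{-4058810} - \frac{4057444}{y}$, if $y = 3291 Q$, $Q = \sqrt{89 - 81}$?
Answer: $\frac{2065204}{2029405} - \frac{1014361 \sqrt{2}}{3291} \approx -434.88$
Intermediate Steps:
$Q = 2 \sqrt{2}$ ($Q = \sqrt{8} = 2 \sqrt{2} \approx 2.8284$)
$y = 6582 \sqrt{2}$ ($y = 3291 \cdot 2 \sqrt{2} = 6582 \sqrt{2} \approx 9308.4$)
$- \frac{4130408}{-4058810} - \frac{4057444}{y} = - \frac{4130408}{-4058810} - \frac{4057444}{6582 \sqrt{2}} = \left(-4130408\right) \left(- \frac{1}{4058810}\right) - 4057444 \frac{\sqrt{2}}{13164} = \frac{2065204}{2029405} - \frac{1014361 \sqrt{2}}{3291}$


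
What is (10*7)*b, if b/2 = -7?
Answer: -980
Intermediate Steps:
b = -14 (b = 2*(-7) = -14)
(10*7)*b = (10*7)*(-14) = 70*(-14) = -980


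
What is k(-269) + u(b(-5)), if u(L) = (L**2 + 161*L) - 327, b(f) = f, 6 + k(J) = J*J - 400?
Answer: 70848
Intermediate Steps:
k(J) = -406 + J**2 (k(J) = -6 + (J*J - 400) = -6 + (J**2 - 400) = -6 + (-400 + J**2) = -406 + J**2)
u(L) = -327 + L**2 + 161*L
k(-269) + u(b(-5)) = (-406 + (-269)**2) + (-327 + (-5)**2 + 161*(-5)) = (-406 + 72361) + (-327 + 25 - 805) = 71955 - 1107 = 70848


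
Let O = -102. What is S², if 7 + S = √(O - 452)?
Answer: (7 - I*√554)² ≈ -505.0 - 329.52*I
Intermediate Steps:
S = -7 + I*√554 (S = -7 + √(-102 - 452) = -7 + √(-554) = -7 + I*√554 ≈ -7.0 + 23.537*I)
S² = (-7 + I*√554)²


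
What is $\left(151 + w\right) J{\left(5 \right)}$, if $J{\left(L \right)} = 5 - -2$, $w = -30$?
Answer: $847$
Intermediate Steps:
$J{\left(L \right)} = 7$ ($J{\left(L \right)} = 5 + 2 = 7$)
$\left(151 + w\right) J{\left(5 \right)} = \left(151 - 30\right) 7 = 121 \cdot 7 = 847$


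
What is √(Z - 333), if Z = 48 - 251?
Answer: 2*I*√134 ≈ 23.152*I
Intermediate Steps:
Z = -203
√(Z - 333) = √(-203 - 333) = √(-536) = 2*I*√134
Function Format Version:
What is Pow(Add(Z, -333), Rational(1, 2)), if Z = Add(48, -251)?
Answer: Mul(2, I, Pow(134, Rational(1, 2))) ≈ Mul(23.152, I)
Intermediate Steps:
Z = -203
Pow(Add(Z, -333), Rational(1, 2)) = Pow(Add(-203, -333), Rational(1, 2)) = Pow(-536, Rational(1, 2)) = Mul(2, I, Pow(134, Rational(1, 2)))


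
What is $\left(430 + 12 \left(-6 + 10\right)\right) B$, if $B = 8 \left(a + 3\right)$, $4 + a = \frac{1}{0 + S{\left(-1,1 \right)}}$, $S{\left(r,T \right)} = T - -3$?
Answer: $-2868$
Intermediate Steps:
$S{\left(r,T \right)} = 3 + T$ ($S{\left(r,T \right)} = T + 3 = 3 + T$)
$a = - \frac{15}{4}$ ($a = -4 + \frac{1}{0 + \left(3 + 1\right)} = -4 + \frac{1}{0 + 4} = -4 + \frac{1}{4} = - \frac{15}{4} \approx -3.75$)
$B = -6$ ($B = 8 \left(- \frac{15}{4} + 3\right) = 8 \left(- \frac{3}{4}\right) = -6$)
$\left(430 + 12 \left(-6 + 10\right)\right) B = \left(430 + 12 \left(-6 + 10\right)\right) \left(-6\right) = \left(430 + 12 \cdot 4\right) \left(-6\right) = \left(430 + 48\right) \left(-6\right) = 478 \left(-6\right) = -2868$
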